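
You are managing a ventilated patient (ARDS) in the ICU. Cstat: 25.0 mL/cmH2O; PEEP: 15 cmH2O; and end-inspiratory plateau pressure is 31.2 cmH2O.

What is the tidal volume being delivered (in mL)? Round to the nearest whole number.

405

Vt = Cstat × (Pplat − PEEP) = 25.0 × (31.2 − 15) = 25.0 × 16.2 = 405.0 mL.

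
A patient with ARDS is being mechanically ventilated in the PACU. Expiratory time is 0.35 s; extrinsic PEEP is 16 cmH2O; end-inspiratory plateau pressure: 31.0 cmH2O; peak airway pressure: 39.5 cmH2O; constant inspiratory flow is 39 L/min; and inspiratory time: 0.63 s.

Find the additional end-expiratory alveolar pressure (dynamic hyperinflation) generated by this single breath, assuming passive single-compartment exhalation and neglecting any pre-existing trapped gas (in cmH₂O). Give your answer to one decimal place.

Flow: 39 L/min ÷ 60 = 0.65 L/s.
Vt = flow × Ti = 0.65 L/s × 0.63 s × 1000 mL/L = 409.5 mL.
R = (PIP − Pplat)/V̇ = (39.5 − 31.0) / 0.65 = 8.5/0.65 = 13.077 cmH2O·s/L.
C = Vt/(Pplat − PEEP) = 409.5 / (31.0 − 16) = 409.5/15.0 = 27.3 mL/cmH2O.
τ = R × C = 13.077 × 0.0273 L/cmH2O = 0.357 s.
Fraction remaining = e^(−Te/τ) = e^(−0.35/0.357) = 0.3752; trapped volume = 409.5 × 0.3752 = 153.64 mL.
Additional alveolar pressure from trapping ≈ V_trapped / C = 153.64 / 27.3 = 5.628 cmH2O.

5.6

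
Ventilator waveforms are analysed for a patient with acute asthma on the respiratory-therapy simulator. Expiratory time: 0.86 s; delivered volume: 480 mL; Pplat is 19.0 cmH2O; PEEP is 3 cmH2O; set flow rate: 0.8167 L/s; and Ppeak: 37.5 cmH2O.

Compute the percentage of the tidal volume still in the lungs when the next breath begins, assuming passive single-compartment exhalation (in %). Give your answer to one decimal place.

R = (PIP − Pplat)/V̇ = (37.5 − 19.0) / 0.8167 = 18.5/0.8167 = 22.652 cmH2O·s/L.
C = Vt/(Pplat − PEEP) = 480.0 / (19.0 − 3) = 480.0/16.0 = 30.0 mL/cmH2O.
τ = R × C = 22.652 × 0.03 L/cmH2O = 0.6796 s.
Fraction remaining at end-expiration = e^(−Te/τ) = e^(−0.86/0.6796) = 0.2821 → 28.21%.

28.2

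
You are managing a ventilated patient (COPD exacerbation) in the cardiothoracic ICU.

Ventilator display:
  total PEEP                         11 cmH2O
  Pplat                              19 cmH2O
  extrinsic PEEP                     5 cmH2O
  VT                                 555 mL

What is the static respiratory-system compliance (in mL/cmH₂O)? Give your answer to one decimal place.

69.4

End-expiratory occlusion gives total PEEP = 11 cmH2O (intrinsic PEEP = 11 − 5 = 6). Use total PEEP for the elastic gradient.
Cstat = Vt / (Pplat − PEEPtotal) = 555 / (19 − 11) = 555 / 8.0 = 69.375 mL/cmH2O.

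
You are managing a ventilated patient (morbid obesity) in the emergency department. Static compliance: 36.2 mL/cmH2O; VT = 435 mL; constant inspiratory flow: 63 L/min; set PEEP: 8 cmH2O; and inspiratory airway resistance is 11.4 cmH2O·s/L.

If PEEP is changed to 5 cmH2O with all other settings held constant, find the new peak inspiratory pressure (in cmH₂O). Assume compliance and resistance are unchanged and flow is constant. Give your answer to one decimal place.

Flow: 63 L/min ÷ 60 = 1.05 L/s.
PIP = Vt/C + R·V̇ + PEEP (constant-flow equation of motion).
Only the baseline term changes: ΔPIP = ΔPEEP = 5 − 8 = -3.0 cmH2O.
Original PIP = 435/36.2 + 11.4×1.05 + 8 = 31.987 cmH2O; new PIP = 31.987 + (-3.0) = 28.987 cmH2O.

29.0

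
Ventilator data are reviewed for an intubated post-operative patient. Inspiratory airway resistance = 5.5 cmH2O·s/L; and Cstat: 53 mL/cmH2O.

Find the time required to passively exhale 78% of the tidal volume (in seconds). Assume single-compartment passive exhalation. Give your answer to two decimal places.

τ = R × C = 5.5 × 53 mL/cmH2O = 5.5 × 0.053 L/cmH2O = 0.2915 s.
Exhaled fraction f = 1 − e^(−t/τ) → t = −τ·ln(1 − f) = −0.2915·ln(0.22) = 0.4414 s.

0.44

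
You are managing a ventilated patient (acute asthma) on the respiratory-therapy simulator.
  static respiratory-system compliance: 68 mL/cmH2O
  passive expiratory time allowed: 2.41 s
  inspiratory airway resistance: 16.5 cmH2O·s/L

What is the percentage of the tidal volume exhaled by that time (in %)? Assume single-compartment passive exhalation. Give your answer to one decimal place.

88.3

τ = R × C = 16.5 × 68 mL/cmH2O = 16.5 × 0.068 L/cmH2O = 1.122 s.
Passive exhalation: V(t)/V₀ = e^(−t/τ) = e^(−2.41/1.122) = 0.1167.
Fraction exhaled = 1 − 0.1167 = 0.8833 → 88.33%.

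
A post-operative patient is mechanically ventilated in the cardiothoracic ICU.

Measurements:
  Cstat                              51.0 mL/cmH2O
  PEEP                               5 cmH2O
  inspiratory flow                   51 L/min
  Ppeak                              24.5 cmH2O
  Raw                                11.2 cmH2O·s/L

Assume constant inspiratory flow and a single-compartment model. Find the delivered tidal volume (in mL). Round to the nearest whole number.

509

Flow: 51 L/min ÷ 60 = 0.85 L/s.
Equation of motion (constant flow): PIP = Vt/C + R·V̇ + PEEP.
Vt/C = PIP − R·V̇ − PEEP = 24.5 − 9.52 − 5 = 9.98 cmH2O.
Vt = C × 9.98 = 51.0 × 9.98 = 508.98 mL.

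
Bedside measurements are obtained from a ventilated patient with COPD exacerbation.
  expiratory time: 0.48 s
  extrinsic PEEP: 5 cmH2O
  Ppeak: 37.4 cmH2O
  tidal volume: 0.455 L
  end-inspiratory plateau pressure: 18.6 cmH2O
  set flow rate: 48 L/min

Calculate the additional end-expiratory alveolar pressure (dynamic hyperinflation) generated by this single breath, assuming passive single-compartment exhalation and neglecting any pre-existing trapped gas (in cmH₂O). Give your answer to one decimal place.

Flow: 48 L/min ÷ 60 = 0.8 L/s.
R = (PIP − Pplat)/V̇ = (37.4 − 18.6) / 0.8 = 18.8/0.8 = 23.5 cmH2O·s/L.
C = Vt/(Pplat − PEEP) = 455.0 / (18.6 − 5) = 455.0/13.6 = 33.456 mL/cmH2O.
τ = R × C = 23.5 × 0.03346 L/cmH2O = 0.7863 s.
Fraction remaining = e^(−Te/τ) = e^(−0.48/0.7863) = 0.5431; trapped volume = 455.0 × 0.5431 = 247.11 mL.
Additional alveolar pressure from trapping ≈ V_trapped / C = 247.11 / 33.456 = 7.386 cmH2O.

7.4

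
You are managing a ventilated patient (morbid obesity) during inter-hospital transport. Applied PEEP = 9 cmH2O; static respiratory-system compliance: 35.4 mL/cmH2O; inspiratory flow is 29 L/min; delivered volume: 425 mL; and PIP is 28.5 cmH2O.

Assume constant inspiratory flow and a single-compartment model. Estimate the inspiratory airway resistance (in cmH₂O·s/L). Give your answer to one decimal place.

Flow: 29 L/min ÷ 60 = 0.4833 L/s.
Equation of motion (constant flow): PIP = Vt/C + R·V̇ + PEEP.
R·V̇ = PIP − Vt/C − PEEP = 28.5 − 425/35.4 − 9 = 28.5 − 12.006 − 9 = 7.494 cmH2O.
R = 7.494 / 0.4833 = 15.506 cmH2O·s/L.

15.5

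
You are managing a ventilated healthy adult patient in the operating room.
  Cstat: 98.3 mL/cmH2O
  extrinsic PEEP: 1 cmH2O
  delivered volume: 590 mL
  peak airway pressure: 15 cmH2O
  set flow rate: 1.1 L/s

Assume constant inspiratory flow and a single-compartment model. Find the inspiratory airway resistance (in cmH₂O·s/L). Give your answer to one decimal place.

Equation of motion (constant flow): PIP = Vt/C + R·V̇ + PEEP.
R·V̇ = PIP − Vt/C − PEEP = 15 − 590/98.3 − 1 = 15 − 6.002 − 1 = 7.998 cmH2O.
R = 7.998 / 1.1 = 7.271 cmH2O·s/L.

7.3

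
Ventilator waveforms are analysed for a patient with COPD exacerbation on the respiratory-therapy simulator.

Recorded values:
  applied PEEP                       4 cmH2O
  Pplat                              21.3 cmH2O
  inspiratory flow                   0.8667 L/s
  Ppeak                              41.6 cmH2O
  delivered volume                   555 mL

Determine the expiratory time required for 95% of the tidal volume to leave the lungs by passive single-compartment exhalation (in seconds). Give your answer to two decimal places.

R = (PIP − Pplat)/V̇ = (41.6 − 21.3) / 0.8667 = 20.3/0.8667 = 23.422 cmH2O·s/L.
C = Vt/(Pplat − PEEP) = 555.0 / (21.3 − 4) = 555.0/17.3 = 32.081 mL/cmH2O.
τ = R × C = 23.422 × 0.03208 L/cmH2O = 0.7514 s.
t = −τ·ln(1 − 0.95) = −0.7514·ln(0.05) = 2.251 s.

2.25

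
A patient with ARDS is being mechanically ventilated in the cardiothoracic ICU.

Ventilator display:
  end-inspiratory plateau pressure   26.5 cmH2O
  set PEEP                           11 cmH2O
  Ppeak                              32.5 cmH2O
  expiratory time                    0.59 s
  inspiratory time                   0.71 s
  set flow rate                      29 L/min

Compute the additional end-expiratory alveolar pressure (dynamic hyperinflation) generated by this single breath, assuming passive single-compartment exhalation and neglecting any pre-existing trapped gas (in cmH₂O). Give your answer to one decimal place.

Flow: 29 L/min ÷ 60 = 0.4833 L/s.
Vt = flow × Ti = 0.4833 L/s × 0.71 s × 1000 mL/L = 343.14 mL.
R = (PIP − Pplat)/V̇ = (32.5 − 26.5) / 0.4833 = 6.0/0.4833 = 12.415 cmH2O·s/L.
C = Vt/(Pplat − PEEP) = 343.14 / (26.5 − 11) = 343.14/15.5 = 22.138 mL/cmH2O.
τ = R × C = 12.415 × 0.02214 L/cmH2O = 0.2749 s.
Fraction remaining = e^(−Te/τ) = e^(−0.59/0.2749) = 0.1169; trapped volume = 343.14 × 0.1169 = 40.113 mL.
Additional alveolar pressure from trapping ≈ V_trapped / C = 40.113 / 22.138 = 1.812 cmH2O.

1.8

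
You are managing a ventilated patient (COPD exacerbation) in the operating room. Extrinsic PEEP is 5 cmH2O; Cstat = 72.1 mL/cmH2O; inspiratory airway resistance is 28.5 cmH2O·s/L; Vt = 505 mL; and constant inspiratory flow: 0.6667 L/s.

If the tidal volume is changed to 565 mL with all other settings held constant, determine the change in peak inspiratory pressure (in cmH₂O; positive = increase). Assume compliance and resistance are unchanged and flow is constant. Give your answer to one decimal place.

PIP = Vt/C + R·V̇ + PEEP (constant-flow equation of motion).
Only the elastic term changes: ΔPIP = ΔVt / C = (565 − 505) / 72.1 = 0.8322 cmH2O.

0.8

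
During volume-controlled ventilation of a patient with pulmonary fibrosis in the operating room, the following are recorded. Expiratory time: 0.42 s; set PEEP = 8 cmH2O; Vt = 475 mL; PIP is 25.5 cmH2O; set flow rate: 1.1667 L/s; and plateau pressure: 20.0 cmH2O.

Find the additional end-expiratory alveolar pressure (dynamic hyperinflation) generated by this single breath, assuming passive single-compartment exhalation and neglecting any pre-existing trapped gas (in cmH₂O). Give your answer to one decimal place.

R = (PIP − Pplat)/V̇ = (25.5 − 20.0) / 1.1667 = 5.5/1.1667 = 4.714 cmH2O·s/L.
C = Vt/(Pplat − PEEP) = 475.0 / (20.0 − 8) = 475.0/12.0 = 39.583 mL/cmH2O.
τ = R × C = 4.714 × 0.03958 L/cmH2O = 0.1866 s.
Fraction remaining = e^(−Te/τ) = e^(−0.42/0.1866) = 0.1053; trapped volume = 475.0 × 0.1053 = 50.018 mL.
Additional alveolar pressure from trapping ≈ V_trapped / C = 50.018 / 39.583 = 1.264 cmH2O.

1.3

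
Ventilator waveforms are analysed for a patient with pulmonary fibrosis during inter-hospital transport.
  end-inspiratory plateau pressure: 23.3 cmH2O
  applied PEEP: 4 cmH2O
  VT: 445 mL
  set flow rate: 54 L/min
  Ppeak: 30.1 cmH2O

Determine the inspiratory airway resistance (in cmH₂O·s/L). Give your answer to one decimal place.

Flow: 54 L/min ÷ 60 = 0.9 L/s.
Raw = (PIP − Pplat) / flow = (30.1 − 23.3) / 0.9 = 6.8 / 0.9 = 7.556 cmH2O·s/L.

7.6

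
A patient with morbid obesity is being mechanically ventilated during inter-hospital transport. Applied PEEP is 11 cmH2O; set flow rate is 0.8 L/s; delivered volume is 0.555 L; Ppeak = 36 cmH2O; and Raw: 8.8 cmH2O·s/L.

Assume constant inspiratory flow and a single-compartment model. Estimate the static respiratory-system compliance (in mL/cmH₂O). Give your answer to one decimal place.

Equation of motion (constant flow): PIP = Vt/C + R·V̇ + PEEP.
Vt/C = PIP − R·V̇ − PEEP = 36 − 8.8×0.8 − 11 = 36 − 7.04 − 11 = 17.96 cmH2O.
C = Vt / 17.96 = 555 / 17.96 = 30.902 mL/cmH2O.

30.9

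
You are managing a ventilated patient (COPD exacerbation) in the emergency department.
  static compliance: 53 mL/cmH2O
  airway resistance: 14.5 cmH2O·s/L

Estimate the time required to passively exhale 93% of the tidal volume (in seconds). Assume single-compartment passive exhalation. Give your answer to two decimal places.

τ = R × C = 14.5 × 53 mL/cmH2O = 14.5 × 0.053 L/cmH2O = 0.7685 s.
Exhaled fraction f = 1 − e^(−t/τ) → t = −τ·ln(1 − f) = −0.7685·ln(0.07) = 2.044 s.

2.04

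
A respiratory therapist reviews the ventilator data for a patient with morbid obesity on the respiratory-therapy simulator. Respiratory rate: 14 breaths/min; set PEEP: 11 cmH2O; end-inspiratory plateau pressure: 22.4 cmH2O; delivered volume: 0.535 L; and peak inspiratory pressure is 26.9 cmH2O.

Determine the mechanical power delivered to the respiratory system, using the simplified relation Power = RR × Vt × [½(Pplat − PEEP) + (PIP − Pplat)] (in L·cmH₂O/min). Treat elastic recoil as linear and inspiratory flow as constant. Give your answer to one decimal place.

76.4

Per-breath work = Vt × [½(Pplat−PEEP) + (PIP−Pplat)] = 0.535 × [0.5×11.4 + 4.5] = 0.535 × 10.2 = 5.457 L·cmH2O.
Power = 14 × 5.457 = 76.398 L·cmH2O/min.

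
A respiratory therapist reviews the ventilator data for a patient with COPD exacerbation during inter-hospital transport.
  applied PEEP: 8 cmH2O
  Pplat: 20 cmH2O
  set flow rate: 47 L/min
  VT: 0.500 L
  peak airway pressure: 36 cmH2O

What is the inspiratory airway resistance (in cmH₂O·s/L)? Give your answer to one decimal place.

20.4

Flow: 47 L/min ÷ 60 = 0.7833 L/s.
Raw = (PIP − Pplat) / flow = (36 − 20) / 0.7833 = 16.0 / 0.7833 = 20.426 cmH2O·s/L.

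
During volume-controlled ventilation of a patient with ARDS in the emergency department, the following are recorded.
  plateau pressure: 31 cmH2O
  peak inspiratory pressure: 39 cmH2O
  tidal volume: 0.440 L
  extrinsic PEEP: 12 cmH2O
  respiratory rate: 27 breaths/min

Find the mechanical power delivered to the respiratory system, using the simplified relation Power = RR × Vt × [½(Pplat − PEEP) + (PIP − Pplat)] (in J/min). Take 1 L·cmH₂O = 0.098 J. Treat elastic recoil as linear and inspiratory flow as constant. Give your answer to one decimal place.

20.4

Per-breath work = Vt × [½(Pplat−PEEP) + (PIP−Pplat)] = 0.440 × [0.5×19.0 + 8.0] = 0.440 × 17.5 = 7.7 L·cmH2O.
Power = 27 × 7.7 = 207.9 L·cmH2O/min.
× 0.098 J/(L·cmH2O) → 20.374 J/min.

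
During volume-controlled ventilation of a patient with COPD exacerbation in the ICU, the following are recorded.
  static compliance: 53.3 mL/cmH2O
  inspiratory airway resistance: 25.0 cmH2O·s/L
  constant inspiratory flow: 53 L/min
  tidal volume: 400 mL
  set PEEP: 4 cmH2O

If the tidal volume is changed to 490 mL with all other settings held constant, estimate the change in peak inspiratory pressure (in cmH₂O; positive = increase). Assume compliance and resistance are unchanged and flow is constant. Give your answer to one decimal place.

1.7

PIP = Vt/C + R·V̇ + PEEP (constant-flow equation of motion).
Only the elastic term changes: ΔPIP = ΔVt / C = (490 − 400) / 53.3 = 1.689 cmH2O.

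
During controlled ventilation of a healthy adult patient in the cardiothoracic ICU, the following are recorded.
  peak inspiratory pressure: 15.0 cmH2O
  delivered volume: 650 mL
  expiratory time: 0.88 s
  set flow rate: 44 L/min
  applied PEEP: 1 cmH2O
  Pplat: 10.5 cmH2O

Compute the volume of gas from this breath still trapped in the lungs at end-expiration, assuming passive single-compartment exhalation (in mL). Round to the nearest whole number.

Flow: 44 L/min ÷ 60 = 0.7333 L/s.
R = (PIP − Pplat)/V̇ = (15.0 − 10.5) / 0.7333 = 4.5/0.7333 = 6.137 cmH2O·s/L.
C = Vt/(Pplat − PEEP) = 650.0 / (10.5 − 1) = 650.0/9.5 = 68.421 mL/cmH2O.
τ = R × C = 6.137 × 0.06842 L/cmH2O = 0.4199 s.
Fraction remaining = e^(−Te/τ) = e^(−0.88/0.4199) = 0.123.
Trapped volume = 650.0 × 0.123 = 79.95 mL.

80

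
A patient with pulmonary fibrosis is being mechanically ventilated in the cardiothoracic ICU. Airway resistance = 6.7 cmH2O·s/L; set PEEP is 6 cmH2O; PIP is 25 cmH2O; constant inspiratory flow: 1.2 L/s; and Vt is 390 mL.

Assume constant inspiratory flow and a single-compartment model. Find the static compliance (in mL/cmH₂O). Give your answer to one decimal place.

35.6

Equation of motion (constant flow): PIP = Vt/C + R·V̇ + PEEP.
Vt/C = PIP − R·V̇ − PEEP = 25 − 6.7×1.2 − 6 = 25 − 8.04 − 6 = 10.96 cmH2O.
C = Vt / 10.96 = 390 / 10.96 = 35.584 mL/cmH2O.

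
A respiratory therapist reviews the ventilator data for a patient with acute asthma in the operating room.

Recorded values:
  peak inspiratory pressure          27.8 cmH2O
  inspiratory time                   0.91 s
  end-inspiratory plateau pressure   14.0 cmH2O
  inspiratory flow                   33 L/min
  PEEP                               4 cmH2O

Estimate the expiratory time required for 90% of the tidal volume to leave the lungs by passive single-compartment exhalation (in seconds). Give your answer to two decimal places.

2.89

Flow: 33 L/min ÷ 60 = 0.55 L/s.
Vt = flow × Ti = 0.55 L/s × 0.91 s × 1000 mL/L = 500.5 mL.
R = (PIP − Pplat)/V̇ = (27.8 − 14.0) / 0.55 = 13.8/0.55 = 25.091 cmH2O·s/L.
C = Vt/(Pplat − PEEP) = 500.5 / (14.0 − 4) = 500.5/10.0 = 50.05 mL/cmH2O.
τ = R × C = 25.091 × 0.05005 L/cmH2O = 1.256 s.
t = −τ·ln(1 − 0.90) = −1.256·ln(0.1) = 2.892 s.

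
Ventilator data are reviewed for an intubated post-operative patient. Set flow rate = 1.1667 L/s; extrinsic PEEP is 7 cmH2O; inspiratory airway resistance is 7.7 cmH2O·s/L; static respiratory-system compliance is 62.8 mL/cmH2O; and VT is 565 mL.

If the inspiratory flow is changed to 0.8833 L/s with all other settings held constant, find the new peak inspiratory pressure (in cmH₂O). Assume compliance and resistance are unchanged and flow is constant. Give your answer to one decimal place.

PIP = Vt/C + R·V̇ + PEEP (constant-flow equation of motion).
Only the resistive term changes: ΔPIP = R × ΔV̇ = 7.7 × (0.8833 − 1.1667) = 7.7 × -0.2834 = -2.182 cmH2O.
Original PIP = 565/62.8 + 7.7×1.1667 + 7 = 24.98 cmH2O; new PIP = 24.98 + (-2.182) = 22.798 cmH2O.

22.8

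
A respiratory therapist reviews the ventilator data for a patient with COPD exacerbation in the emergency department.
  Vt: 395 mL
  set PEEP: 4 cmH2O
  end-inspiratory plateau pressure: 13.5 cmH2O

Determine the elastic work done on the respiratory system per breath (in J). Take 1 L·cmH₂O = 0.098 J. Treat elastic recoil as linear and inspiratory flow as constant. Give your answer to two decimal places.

Elastic work ≈ ½ × (Pplat − PEEP) × Vt = 0.5 × (13.5 − 4) × 0.395 L = 0.5 × 9.5 × 0.395 = 1.876 L·cmH2O.
× 0.098 J/(L·cmH2O) → 0.1838 J.

0.18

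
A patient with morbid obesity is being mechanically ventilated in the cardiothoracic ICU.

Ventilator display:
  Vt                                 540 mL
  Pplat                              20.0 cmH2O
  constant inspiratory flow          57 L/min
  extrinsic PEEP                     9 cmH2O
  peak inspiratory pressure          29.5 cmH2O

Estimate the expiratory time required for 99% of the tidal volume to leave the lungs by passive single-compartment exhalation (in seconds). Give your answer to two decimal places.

Flow: 57 L/min ÷ 60 = 0.95 L/s.
R = (PIP − Pplat)/V̇ = (29.5 − 20.0) / 0.95 = 9.5/0.95 = 10.0 cmH2O·s/L.
C = Vt/(Pplat − PEEP) = 540.0 / (20.0 − 9) = 540.0/11.0 = 49.091 mL/cmH2O.
τ = R × C = 10.0 × 0.04909 L/cmH2O = 0.4909 s.
t = −τ·ln(1 − 0.99) = −0.4909·ln(0.01) = 2.261 s.

2.26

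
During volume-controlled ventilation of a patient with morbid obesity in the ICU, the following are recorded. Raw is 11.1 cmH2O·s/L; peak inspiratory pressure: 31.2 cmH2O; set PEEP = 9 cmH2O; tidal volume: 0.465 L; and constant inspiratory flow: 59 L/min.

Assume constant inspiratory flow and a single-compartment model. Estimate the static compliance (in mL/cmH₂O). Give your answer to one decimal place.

41.2

Flow: 59 L/min ÷ 60 = 0.9833 L/s.
Equation of motion (constant flow): PIP = Vt/C + R·V̇ + PEEP.
Vt/C = PIP − R·V̇ − PEEP = 31.2 − 11.1×0.9833 − 9 = 31.2 − 10.915 − 9 = 11.285 cmH2O.
C = Vt / 11.285 = 465 / 11.285 = 41.205 mL/cmH2O.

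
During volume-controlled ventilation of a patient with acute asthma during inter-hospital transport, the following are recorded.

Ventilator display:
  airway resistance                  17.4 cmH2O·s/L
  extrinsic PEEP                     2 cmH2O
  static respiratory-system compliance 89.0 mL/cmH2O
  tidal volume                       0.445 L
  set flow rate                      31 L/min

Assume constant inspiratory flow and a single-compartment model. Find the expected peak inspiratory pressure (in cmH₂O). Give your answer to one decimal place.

16.0

Flow: 31 L/min ÷ 60 = 0.5167 L/s.
Equation of motion (constant flow): PIP = Vt/C + R·V̇ + PEEP.
PIP = 445/89.0 + 17.4×0.5167 + 2 = 5.0 + 8.991 + 2 = 15.991 cmH2O.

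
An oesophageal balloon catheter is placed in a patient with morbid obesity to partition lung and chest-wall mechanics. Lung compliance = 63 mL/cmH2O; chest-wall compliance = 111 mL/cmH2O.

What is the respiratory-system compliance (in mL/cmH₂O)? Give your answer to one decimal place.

Lung and chest wall are elastances in series: 1/Crs = 1/CL + 1/Ccw.
1/Crs = 1/63 + 1/111 = 0.02488.
Crs = 40.193 mL/cmH2O.

40.2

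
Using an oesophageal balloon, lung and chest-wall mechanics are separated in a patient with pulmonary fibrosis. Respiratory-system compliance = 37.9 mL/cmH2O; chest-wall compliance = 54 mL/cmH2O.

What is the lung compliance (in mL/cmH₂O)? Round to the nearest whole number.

127

1/CL = 1/Crs − 1/Ccw.
1/CL = 1/37.9 − 1/54 = 0.007867.
CL = 127.11 mL/cmH2O.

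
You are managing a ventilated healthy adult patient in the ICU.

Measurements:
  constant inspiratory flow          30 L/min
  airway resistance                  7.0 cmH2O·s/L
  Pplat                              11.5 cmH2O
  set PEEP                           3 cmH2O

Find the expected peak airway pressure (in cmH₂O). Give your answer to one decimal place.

Flow: 30 L/min ÷ 60 = 0.5 L/s.
PIP = Pplat + Raw × flow = 11.5 + 7.0 × 0.5 = 11.5 + 3.5 = 15.0 cmH2O.

15.0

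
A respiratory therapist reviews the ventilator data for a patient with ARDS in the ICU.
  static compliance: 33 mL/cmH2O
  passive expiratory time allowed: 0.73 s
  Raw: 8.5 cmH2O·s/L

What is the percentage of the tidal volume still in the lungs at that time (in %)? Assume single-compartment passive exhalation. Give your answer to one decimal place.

7.4

τ = R × C = 8.5 × 33 mL/cmH2O = 8.5 × 0.033 L/cmH2O = 0.2805 s.
Passive exhalation: V(t)/V₀ = e^(−t/τ) = e^(−0.73/0.2805) = 0.07409.
Fraction remaining = 0.07409 → 7.409%.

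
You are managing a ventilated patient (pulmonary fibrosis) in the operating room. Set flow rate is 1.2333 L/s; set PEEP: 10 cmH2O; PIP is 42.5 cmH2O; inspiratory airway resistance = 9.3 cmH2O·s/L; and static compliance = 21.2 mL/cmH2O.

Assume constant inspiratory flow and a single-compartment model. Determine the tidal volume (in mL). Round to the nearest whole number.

Equation of motion (constant flow): PIP = Vt/C + R·V̇ + PEEP.
Vt/C = PIP − R·V̇ − PEEP = 42.5 − 11.47 − 10 = 21.03 cmH2O.
Vt = C × 21.03 = 21.2 × 21.03 = 445.84 mL.

446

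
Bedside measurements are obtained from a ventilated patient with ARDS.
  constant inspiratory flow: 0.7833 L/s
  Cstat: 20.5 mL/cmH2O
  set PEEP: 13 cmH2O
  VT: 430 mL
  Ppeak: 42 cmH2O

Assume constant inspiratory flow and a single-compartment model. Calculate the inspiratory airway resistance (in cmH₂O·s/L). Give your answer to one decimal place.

10.2

Equation of motion (constant flow): PIP = Vt/C + R·V̇ + PEEP.
R·V̇ = PIP − Vt/C − PEEP = 42 − 430/20.5 − 13 = 42 − 20.976 − 13 = 8.024 cmH2O.
R = 8.024 / 0.7833 = 10.244 cmH2O·s/L.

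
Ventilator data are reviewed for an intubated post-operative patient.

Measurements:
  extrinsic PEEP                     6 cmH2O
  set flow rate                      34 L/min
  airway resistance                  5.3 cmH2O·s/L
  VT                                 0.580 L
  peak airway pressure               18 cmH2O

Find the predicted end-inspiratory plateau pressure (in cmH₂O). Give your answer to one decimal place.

15.0

Flow: 34 L/min ÷ 60 = 0.5667 L/s.
Pplat = PIP − Raw × flow = 18 − 5.3 × 0.5667 = 18 − 3.004 = 14.996 cmH2O.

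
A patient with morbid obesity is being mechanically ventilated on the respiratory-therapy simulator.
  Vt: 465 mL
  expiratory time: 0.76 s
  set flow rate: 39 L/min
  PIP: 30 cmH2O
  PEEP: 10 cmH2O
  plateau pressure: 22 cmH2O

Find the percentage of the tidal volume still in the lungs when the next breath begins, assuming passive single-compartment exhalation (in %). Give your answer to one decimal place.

20.3

Flow: 39 L/min ÷ 60 = 0.65 L/s.
R = (PIP − Pplat)/V̇ = (30 − 22) / 0.65 = 8.0/0.65 = 12.308 cmH2O·s/L.
C = Vt/(Pplat − PEEP) = 465.0 / (22 − 10) = 465.0/12.0 = 38.75 mL/cmH2O.
τ = R × C = 12.308 × 0.03875 L/cmH2O = 0.4769 s.
Fraction remaining at end-expiration = e^(−Te/τ) = e^(−0.76/0.4769) = 0.2032 → 20.32%.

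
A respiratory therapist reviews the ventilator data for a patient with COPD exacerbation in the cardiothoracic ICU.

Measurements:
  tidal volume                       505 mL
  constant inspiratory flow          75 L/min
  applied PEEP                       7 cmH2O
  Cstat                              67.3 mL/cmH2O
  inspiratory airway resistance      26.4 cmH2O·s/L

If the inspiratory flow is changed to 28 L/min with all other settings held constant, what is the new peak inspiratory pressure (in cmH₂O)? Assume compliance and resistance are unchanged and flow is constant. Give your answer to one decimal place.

26.8

Flow: 75 L/min ÷ 60 = 1.25 L/s.
New flow: 28 L/min ÷ 60 = 0.4667 L/s.
PIP = Vt/C + R·V̇ + PEEP (constant-flow equation of motion).
Only the resistive term changes: ΔPIP = R × ΔV̇ = 26.4 × (0.4667 − 1.25) = 26.4 × -0.7833 = -20.679 cmH2O.
Original PIP = 505/67.3 + 26.4×1.25 + 7 = 47.504 cmH2O; new PIP = 47.504 + (-20.679) = 26.825 cmH2O.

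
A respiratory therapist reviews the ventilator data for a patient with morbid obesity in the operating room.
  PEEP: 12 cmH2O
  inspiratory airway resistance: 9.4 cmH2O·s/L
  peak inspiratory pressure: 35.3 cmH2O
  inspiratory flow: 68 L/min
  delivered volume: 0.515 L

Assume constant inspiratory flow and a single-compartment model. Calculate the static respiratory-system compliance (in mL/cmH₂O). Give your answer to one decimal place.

Flow: 68 L/min ÷ 60 = 1.1333 L/s.
Equation of motion (constant flow): PIP = Vt/C + R·V̇ + PEEP.
Vt/C = PIP − R·V̇ − PEEP = 35.3 − 9.4×1.1333 − 12 = 35.3 − 10.653 − 12 = 12.647 cmH2O.
C = Vt / 12.647 = 515 / 12.647 = 40.721 mL/cmH2O.

40.7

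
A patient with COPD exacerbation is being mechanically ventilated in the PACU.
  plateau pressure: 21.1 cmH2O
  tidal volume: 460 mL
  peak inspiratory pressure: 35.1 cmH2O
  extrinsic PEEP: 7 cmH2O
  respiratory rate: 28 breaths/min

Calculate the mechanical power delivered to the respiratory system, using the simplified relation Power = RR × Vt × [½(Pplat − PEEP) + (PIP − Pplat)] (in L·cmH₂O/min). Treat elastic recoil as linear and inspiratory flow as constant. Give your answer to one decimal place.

Per-breath work = Vt × [½(Pplat−PEEP) + (PIP−Pplat)] = 0.460 × [0.5×14.1 + 14.0] = 0.460 × 21.05 = 9.683 L·cmH2O.
Power = 28 × 9.683 = 271.12 L·cmH2O/min.

271.1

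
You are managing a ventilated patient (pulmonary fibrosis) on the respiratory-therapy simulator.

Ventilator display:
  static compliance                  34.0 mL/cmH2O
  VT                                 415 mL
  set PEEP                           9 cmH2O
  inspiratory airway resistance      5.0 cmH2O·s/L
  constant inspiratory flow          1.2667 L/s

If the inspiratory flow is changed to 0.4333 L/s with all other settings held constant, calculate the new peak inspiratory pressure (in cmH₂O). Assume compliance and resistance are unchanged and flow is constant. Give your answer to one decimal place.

PIP = Vt/C + R·V̇ + PEEP (constant-flow equation of motion).
Only the resistive term changes: ΔPIP = R × ΔV̇ = 5.0 × (0.4333 − 1.2667) = 5.0 × -0.8334 = -4.167 cmH2O.
Original PIP = 415/34.0 + 5.0×1.2667 + 9 = 27.539 cmH2O; new PIP = 27.539 + (-4.167) = 23.372 cmH2O.

23.4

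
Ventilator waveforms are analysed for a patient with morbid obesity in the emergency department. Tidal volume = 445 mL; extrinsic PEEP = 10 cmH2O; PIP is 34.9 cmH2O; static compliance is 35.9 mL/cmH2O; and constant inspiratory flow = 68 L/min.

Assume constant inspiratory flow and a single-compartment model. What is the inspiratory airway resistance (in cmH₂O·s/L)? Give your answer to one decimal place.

11.0

Flow: 68 L/min ÷ 60 = 1.1333 L/s.
Equation of motion (constant flow): PIP = Vt/C + R·V̇ + PEEP.
R·V̇ = PIP − Vt/C − PEEP = 34.9 − 445/35.9 − 10 = 34.9 − 12.396 − 10 = 12.504 cmH2O.
R = 12.504 / 1.1333 = 11.033 cmH2O·s/L.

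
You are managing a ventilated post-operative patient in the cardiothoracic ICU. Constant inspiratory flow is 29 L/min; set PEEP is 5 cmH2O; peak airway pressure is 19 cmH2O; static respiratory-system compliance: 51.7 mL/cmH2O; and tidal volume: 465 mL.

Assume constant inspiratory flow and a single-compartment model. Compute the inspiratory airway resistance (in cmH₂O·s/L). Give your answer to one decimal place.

10.4

Flow: 29 L/min ÷ 60 = 0.4833 L/s.
Equation of motion (constant flow): PIP = Vt/C + R·V̇ + PEEP.
R·V̇ = PIP − Vt/C − PEEP = 19 − 465/51.7 − 5 = 19 − 8.994 − 5 = 5.006 cmH2O.
R = 5.006 / 0.4833 = 10.358 cmH2O·s/L.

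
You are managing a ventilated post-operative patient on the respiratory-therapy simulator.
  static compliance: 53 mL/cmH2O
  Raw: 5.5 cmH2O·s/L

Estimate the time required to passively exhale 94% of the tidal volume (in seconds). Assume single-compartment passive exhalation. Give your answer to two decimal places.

0.82

τ = R × C = 5.5 × 53 mL/cmH2O = 5.5 × 0.053 L/cmH2O = 0.2915 s.
Exhaled fraction f = 1 − e^(−t/τ) → t = −τ·ln(1 − f) = −0.2915·ln(0.06) = 0.8201 s.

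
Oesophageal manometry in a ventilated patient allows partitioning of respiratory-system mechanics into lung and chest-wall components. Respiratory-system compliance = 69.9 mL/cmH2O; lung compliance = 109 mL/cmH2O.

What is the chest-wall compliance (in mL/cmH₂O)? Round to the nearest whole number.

195

1/Ccw = 1/Crs − 1/CL.
1/Ccw = 1/69.9 − 1/109 = 0.005132.
Ccw = 194.86 mL/cmH2O.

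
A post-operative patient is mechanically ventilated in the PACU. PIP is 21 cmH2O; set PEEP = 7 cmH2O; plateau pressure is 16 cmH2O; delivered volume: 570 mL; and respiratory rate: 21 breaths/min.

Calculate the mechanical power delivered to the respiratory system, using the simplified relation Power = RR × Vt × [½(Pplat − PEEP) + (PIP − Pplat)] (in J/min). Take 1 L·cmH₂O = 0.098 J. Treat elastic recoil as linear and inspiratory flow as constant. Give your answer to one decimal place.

11.1

Per-breath work = Vt × [½(Pplat−PEEP) + (PIP−Pplat)] = 0.570 × [0.5×9.0 + 5.0] = 0.570 × 9.5 = 5.415 L·cmH2O.
Power = 21 × 5.415 = 113.72 L·cmH2O/min.
× 0.098 J/(L·cmH2O) → 11.145 J/min.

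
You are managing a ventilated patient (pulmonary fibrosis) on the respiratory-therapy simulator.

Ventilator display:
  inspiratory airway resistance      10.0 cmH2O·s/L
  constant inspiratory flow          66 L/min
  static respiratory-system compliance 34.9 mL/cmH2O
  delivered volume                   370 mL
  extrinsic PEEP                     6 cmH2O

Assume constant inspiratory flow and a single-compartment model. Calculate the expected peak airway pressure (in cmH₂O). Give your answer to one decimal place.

Flow: 66 L/min ÷ 60 = 1.1 L/s.
Equation of motion (constant flow): PIP = Vt/C + R·V̇ + PEEP.
PIP = 370/34.9 + 10.0×1.1 + 6 = 10.602 + 11.0 + 6 = 27.602 cmH2O.

27.6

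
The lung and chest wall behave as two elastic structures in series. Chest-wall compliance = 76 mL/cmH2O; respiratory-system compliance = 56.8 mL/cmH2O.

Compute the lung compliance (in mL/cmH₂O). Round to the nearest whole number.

225

1/CL = 1/Crs − 1/Ccw.
1/CL = 1/56.8 − 1/76 = 0.004448.
CL = 224.82 mL/cmH2O.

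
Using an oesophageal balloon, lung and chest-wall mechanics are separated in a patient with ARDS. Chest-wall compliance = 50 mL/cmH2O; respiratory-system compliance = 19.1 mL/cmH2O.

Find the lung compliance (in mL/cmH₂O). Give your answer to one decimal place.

1/CL = 1/Crs − 1/Ccw.
1/CL = 1/19.1 − 1/50 = 0.03236.
CL = 30.902 mL/cmH2O.

30.9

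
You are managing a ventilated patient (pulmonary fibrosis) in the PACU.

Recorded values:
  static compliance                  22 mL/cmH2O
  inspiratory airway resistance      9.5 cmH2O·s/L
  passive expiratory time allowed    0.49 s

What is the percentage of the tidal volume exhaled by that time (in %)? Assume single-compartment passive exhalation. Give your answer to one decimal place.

τ = R × C = 9.5 × 22 mL/cmH2O = 9.5 × 0.022 L/cmH2O = 0.209 s.
Passive exhalation: V(t)/V₀ = e^(−t/τ) = e^(−0.49/0.209) = 0.0959.
Fraction exhaled = 1 − 0.0959 = 0.9041 → 90.41%.

90.4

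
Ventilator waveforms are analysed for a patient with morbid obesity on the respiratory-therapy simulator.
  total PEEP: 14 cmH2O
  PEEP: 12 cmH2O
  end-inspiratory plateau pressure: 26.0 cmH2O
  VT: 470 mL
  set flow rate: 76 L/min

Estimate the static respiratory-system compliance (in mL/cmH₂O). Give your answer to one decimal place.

39.2

End-expiratory occlusion gives total PEEP = 14 cmH2O (intrinsic PEEP = 14 − 12 = 2). Use total PEEP for the elastic gradient.
Cstat = Vt / (Pplat − PEEPtotal) = 470 / (26.0 − 14) = 470 / 12.0 = 39.167 mL/cmH2O.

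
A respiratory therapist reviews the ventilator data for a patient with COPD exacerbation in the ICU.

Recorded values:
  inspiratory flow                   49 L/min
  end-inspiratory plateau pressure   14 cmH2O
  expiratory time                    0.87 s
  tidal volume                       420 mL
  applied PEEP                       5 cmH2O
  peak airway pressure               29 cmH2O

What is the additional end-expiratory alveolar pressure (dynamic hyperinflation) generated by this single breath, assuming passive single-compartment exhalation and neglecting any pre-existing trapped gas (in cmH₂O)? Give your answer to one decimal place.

3.3

Flow: 49 L/min ÷ 60 = 0.8167 L/s.
R = (PIP − Pplat)/V̇ = (29 − 14) / 0.8167 = 15.0/0.8167 = 18.367 cmH2O·s/L.
C = Vt/(Pplat − PEEP) = 420.0 / (14 − 5) = 420.0/9.0 = 46.667 mL/cmH2O.
τ = R × C = 18.367 × 0.04667 L/cmH2O = 0.8572 s.
Fraction remaining = e^(−Te/τ) = e^(−0.87/0.8572) = 0.3624; trapped volume = 420.0 × 0.3624 = 152.21 mL.
Additional alveolar pressure from trapping ≈ V_trapped / C = 152.21 / 46.667 = 3.262 cmH2O.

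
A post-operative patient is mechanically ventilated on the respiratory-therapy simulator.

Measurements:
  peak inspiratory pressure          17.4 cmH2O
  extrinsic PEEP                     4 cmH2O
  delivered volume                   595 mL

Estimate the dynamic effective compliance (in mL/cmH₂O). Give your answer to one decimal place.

Dynamic compliance = Vt / (PIP − PEEP) = 595 / (17.4 − 4) = 595 / 13.4 = 44.403 mL/cmH2O.

44.4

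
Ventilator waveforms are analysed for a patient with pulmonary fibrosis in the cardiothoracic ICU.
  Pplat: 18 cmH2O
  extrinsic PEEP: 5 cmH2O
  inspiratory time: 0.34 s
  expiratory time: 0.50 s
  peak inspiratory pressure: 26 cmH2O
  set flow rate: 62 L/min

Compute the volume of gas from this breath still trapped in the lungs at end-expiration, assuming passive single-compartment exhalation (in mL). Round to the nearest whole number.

Flow: 62 L/min ÷ 60 = 1.0333 L/s.
Vt = flow × Ti = 1.0333 L/s × 0.34 s × 1000 mL/L = 351.32 mL.
R = (PIP − Pplat)/V̇ = (26 − 18) / 1.0333 = 8.0/1.0333 = 7.742 cmH2O·s/L.
C = Vt/(Pplat − PEEP) = 351.32 / (18 − 5) = 351.32/13.0 = 27.025 mL/cmH2O.
τ = R × C = 7.742 × 0.02703 L/cmH2O = 0.2093 s.
Fraction remaining = e^(−Te/τ) = e^(−0.50/0.2093) = 0.09173.
Trapped volume = 351.32 × 0.09173 = 32.227 mL.

32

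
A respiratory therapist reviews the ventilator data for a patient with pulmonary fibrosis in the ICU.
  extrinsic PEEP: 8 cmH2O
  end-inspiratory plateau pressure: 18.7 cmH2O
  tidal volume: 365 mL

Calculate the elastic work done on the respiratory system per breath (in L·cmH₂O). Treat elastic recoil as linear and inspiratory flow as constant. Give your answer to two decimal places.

1.95

Elastic work ≈ ½ × (Pplat − PEEP) × Vt = 0.5 × (18.7 − 8) × 0.365 L = 0.5 × 10.7 × 0.365 = 1.953 L·cmH2O.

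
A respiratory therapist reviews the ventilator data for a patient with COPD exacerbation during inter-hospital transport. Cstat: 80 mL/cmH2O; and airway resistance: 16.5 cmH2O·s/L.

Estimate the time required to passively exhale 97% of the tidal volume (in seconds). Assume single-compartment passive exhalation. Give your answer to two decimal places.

4.63

τ = R × C = 16.5 × 80 mL/cmH2O = 16.5 × 0.080 L/cmH2O = 1.32 s.
Exhaled fraction f = 1 − e^(−t/τ) → t = −τ·ln(1 − f) = −1.32·ln(0.03) = 4.629 s.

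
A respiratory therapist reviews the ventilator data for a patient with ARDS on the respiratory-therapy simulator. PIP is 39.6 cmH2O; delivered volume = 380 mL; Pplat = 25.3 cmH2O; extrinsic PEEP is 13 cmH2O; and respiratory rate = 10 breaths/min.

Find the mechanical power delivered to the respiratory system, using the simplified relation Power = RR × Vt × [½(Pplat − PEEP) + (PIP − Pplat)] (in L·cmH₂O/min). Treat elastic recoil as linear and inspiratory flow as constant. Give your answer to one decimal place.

Per-breath work = Vt × [½(Pplat−PEEP) + (PIP−Pplat)] = 0.380 × [0.5×12.3 + 14.3] = 0.380 × 20.45 = 7.771 L·cmH2O.
Power = 10 × 7.771 = 77.71 L·cmH2O/min.

77.7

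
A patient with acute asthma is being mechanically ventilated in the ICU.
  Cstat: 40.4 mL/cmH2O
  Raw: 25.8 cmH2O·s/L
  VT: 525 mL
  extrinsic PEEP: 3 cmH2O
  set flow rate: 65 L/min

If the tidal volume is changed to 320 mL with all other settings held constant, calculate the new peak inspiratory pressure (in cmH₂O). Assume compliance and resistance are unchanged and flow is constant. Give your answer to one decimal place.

38.9

Flow: 65 L/min ÷ 60 = 1.0833 L/s.
PIP = Vt/C + R·V̇ + PEEP (constant-flow equation of motion).
Only the elastic term changes: ΔPIP = ΔVt / C = (320 − 525) / 40.4 = -5.074 cmH2O.
Original PIP = 525/40.4 + 25.8×1.0833 + 3 = 43.944 cmH2O; new PIP = 43.944 + (-5.074) = 38.87 cmH2O.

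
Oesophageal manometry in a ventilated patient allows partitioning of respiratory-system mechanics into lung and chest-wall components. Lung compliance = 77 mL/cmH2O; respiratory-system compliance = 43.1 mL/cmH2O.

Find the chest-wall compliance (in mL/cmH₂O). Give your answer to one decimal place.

1/Ccw = 1/Crs − 1/CL.
1/Ccw = 1/43.1 − 1/77 = 0.01021.
Ccw = 97.943 mL/cmH2O.

97.9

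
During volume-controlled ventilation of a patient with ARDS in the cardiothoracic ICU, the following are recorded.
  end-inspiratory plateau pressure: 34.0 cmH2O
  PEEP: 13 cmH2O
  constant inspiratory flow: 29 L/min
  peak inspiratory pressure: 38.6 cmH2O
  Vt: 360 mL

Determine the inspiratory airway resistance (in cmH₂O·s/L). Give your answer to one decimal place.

Flow: 29 L/min ÷ 60 = 0.4833 L/s.
Raw = (PIP − Pplat) / flow = (38.6 − 34.0) / 0.4833 = 4.6 / 0.4833 = 9.518 cmH2O·s/L.

9.5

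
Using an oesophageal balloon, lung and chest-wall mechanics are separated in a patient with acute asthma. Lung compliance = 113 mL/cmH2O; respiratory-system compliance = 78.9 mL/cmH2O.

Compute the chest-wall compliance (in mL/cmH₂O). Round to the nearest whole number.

261

1/Ccw = 1/Crs − 1/CL.
1/Ccw = 1/78.9 − 1/113 = 0.003825.
Ccw = 261.44 mL/cmH2O.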